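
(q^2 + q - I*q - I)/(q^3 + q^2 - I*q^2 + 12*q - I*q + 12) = (q - I)/(q^2 - I*q + 12)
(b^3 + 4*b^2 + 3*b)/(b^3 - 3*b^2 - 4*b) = (b + 3)/(b - 4)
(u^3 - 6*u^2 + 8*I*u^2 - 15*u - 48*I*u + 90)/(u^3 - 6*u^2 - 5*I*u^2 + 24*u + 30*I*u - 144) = (u + 5*I)/(u - 8*I)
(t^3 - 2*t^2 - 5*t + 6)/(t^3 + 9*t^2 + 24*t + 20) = (t^2 - 4*t + 3)/(t^2 + 7*t + 10)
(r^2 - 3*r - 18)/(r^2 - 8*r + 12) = (r + 3)/(r - 2)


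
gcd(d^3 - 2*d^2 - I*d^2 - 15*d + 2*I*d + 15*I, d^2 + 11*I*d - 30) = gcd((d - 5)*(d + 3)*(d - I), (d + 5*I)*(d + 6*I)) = 1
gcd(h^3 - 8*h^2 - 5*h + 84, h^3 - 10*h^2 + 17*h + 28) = h^2 - 11*h + 28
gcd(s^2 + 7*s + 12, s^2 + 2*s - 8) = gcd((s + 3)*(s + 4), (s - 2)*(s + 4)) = s + 4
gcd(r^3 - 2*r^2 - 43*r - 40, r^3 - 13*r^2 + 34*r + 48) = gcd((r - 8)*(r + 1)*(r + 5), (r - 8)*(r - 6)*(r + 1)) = r^2 - 7*r - 8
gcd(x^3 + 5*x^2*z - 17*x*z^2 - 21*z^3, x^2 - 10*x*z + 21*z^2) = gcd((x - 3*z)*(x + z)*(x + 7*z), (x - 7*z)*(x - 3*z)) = x - 3*z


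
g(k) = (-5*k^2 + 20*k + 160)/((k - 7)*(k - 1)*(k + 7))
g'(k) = (20 - 10*k)/((k - 7)*(k - 1)*(k + 7)) - (-5*k^2 + 20*k + 160)/((k - 7)*(k - 1)*(k + 7)^2) - (-5*k^2 + 20*k + 160)/((k - 7)*(k - 1)^2*(k + 7)) - (-5*k^2 + 20*k + 160)/((k - 7)^2*(k - 1)*(k + 7)) = 5*(k^4 - 8*k^3 - 43*k^2 - 34*k + 1764)/(k^6 - 2*k^5 - 97*k^4 + 196*k^3 + 2303*k^2 - 4802*k + 2401)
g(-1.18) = 1.25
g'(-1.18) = 0.82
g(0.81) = 18.83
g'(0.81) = 101.01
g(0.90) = 36.10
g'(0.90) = 364.60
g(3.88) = -1.66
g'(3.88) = 0.39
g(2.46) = -2.85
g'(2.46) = 1.70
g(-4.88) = -0.38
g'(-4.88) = 0.55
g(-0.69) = 1.75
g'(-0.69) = 1.32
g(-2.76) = 0.43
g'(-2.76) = 0.36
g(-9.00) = 1.33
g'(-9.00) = 0.54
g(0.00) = 3.27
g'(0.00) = 3.67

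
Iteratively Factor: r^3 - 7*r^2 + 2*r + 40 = (r + 2)*(r^2 - 9*r + 20) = (r - 4)*(r + 2)*(r - 5)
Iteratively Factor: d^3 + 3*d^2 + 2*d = (d + 2)*(d^2 + d) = d*(d + 2)*(d + 1)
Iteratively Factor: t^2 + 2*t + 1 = (t + 1)*(t + 1)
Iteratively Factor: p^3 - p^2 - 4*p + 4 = (p - 2)*(p^2 + p - 2) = (p - 2)*(p - 1)*(p + 2)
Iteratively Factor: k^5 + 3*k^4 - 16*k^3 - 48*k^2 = (k + 3)*(k^4 - 16*k^2) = (k - 4)*(k + 3)*(k^3 + 4*k^2) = (k - 4)*(k + 3)*(k + 4)*(k^2) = k*(k - 4)*(k + 3)*(k + 4)*(k)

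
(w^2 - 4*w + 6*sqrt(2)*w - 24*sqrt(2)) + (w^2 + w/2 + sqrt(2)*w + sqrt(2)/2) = 2*w^2 - 7*w/2 + 7*sqrt(2)*w - 47*sqrt(2)/2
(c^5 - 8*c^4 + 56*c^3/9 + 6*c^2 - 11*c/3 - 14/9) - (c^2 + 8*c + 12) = c^5 - 8*c^4 + 56*c^3/9 + 5*c^2 - 35*c/3 - 122/9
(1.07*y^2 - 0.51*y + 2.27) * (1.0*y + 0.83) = 1.07*y^3 + 0.3781*y^2 + 1.8467*y + 1.8841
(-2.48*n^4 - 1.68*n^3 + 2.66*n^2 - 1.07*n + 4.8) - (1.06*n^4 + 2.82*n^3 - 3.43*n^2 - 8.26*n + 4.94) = -3.54*n^4 - 4.5*n^3 + 6.09*n^2 + 7.19*n - 0.140000000000001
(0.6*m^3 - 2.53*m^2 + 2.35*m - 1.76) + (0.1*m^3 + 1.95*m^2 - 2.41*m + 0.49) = 0.7*m^3 - 0.58*m^2 - 0.0600000000000001*m - 1.27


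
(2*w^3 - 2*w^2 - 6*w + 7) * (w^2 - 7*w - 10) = 2*w^5 - 16*w^4 - 12*w^3 + 69*w^2 + 11*w - 70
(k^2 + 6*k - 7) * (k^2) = k^4 + 6*k^3 - 7*k^2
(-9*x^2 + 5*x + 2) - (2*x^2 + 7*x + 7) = -11*x^2 - 2*x - 5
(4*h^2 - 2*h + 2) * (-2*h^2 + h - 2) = -8*h^4 + 8*h^3 - 14*h^2 + 6*h - 4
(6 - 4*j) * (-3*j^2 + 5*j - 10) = 12*j^3 - 38*j^2 + 70*j - 60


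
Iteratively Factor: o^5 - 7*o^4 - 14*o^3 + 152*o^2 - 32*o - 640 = (o + 4)*(o^4 - 11*o^3 + 30*o^2 + 32*o - 160) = (o - 4)*(o + 4)*(o^3 - 7*o^2 + 2*o + 40) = (o - 4)^2*(o + 4)*(o^2 - 3*o - 10) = (o - 5)*(o - 4)^2*(o + 4)*(o + 2)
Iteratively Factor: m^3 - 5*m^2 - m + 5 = (m - 5)*(m^2 - 1) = (m - 5)*(m - 1)*(m + 1)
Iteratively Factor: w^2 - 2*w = (w)*(w - 2)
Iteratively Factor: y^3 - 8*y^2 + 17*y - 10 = (y - 1)*(y^2 - 7*y + 10) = (y - 5)*(y - 1)*(y - 2)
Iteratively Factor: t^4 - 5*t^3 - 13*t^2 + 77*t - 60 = (t + 4)*(t^3 - 9*t^2 + 23*t - 15) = (t - 3)*(t + 4)*(t^2 - 6*t + 5) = (t - 5)*(t - 3)*(t + 4)*(t - 1)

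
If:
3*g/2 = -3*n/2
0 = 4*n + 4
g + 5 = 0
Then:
No Solution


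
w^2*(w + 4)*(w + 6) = w^4 + 10*w^3 + 24*w^2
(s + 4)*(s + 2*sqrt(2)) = s^2 + 2*sqrt(2)*s + 4*s + 8*sqrt(2)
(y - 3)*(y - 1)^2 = y^3 - 5*y^2 + 7*y - 3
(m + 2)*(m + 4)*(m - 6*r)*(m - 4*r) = m^4 - 10*m^3*r + 6*m^3 + 24*m^2*r^2 - 60*m^2*r + 8*m^2 + 144*m*r^2 - 80*m*r + 192*r^2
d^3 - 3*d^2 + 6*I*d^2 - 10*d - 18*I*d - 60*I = (d - 5)*(d + 2)*(d + 6*I)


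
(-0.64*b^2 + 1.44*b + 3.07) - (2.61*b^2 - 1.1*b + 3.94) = -3.25*b^2 + 2.54*b - 0.87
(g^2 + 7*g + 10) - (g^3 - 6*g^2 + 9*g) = -g^3 + 7*g^2 - 2*g + 10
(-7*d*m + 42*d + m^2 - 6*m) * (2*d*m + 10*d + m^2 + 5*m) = -14*d^2*m^2 + 14*d^2*m + 420*d^2 - 5*d*m^3 + 5*d*m^2 + 150*d*m + m^4 - m^3 - 30*m^2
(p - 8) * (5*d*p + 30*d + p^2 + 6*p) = 5*d*p^2 - 10*d*p - 240*d + p^3 - 2*p^2 - 48*p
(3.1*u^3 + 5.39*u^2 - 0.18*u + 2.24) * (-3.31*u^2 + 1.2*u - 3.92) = -10.261*u^5 - 14.1209*u^4 - 5.0882*u^3 - 28.7592*u^2 + 3.3936*u - 8.7808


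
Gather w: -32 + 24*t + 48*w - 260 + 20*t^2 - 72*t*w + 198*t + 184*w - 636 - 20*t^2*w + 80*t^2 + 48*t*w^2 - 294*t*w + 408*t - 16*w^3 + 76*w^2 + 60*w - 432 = 100*t^2 + 630*t - 16*w^3 + w^2*(48*t + 76) + w*(-20*t^2 - 366*t + 292) - 1360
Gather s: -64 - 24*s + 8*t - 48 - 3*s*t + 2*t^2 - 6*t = s*(-3*t - 24) + 2*t^2 + 2*t - 112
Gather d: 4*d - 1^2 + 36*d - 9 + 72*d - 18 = 112*d - 28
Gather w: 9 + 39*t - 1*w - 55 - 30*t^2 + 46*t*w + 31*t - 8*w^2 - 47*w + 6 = -30*t^2 + 70*t - 8*w^2 + w*(46*t - 48) - 40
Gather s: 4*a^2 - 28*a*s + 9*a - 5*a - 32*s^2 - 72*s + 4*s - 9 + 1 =4*a^2 + 4*a - 32*s^2 + s*(-28*a - 68) - 8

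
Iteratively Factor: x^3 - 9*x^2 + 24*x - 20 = (x - 2)*(x^2 - 7*x + 10) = (x - 5)*(x - 2)*(x - 2)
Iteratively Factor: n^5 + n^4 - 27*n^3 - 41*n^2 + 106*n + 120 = (n + 1)*(n^4 - 27*n^2 - 14*n + 120) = (n + 1)*(n + 4)*(n^3 - 4*n^2 - 11*n + 30) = (n + 1)*(n + 3)*(n + 4)*(n^2 - 7*n + 10) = (n - 5)*(n + 1)*(n + 3)*(n + 4)*(n - 2)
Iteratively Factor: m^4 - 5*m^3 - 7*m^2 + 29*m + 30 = (m + 2)*(m^3 - 7*m^2 + 7*m + 15) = (m - 3)*(m + 2)*(m^2 - 4*m - 5) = (m - 5)*(m - 3)*(m + 2)*(m + 1)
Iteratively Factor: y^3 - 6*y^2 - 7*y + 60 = (y + 3)*(y^2 - 9*y + 20) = (y - 4)*(y + 3)*(y - 5)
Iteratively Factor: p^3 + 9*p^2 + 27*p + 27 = (p + 3)*(p^2 + 6*p + 9) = (p + 3)^2*(p + 3)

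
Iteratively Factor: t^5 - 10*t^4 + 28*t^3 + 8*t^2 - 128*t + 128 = (t - 4)*(t^4 - 6*t^3 + 4*t^2 + 24*t - 32) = (t - 4)*(t + 2)*(t^3 - 8*t^2 + 20*t - 16) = (t - 4)*(t - 2)*(t + 2)*(t^2 - 6*t + 8) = (t - 4)*(t - 2)^2*(t + 2)*(t - 4)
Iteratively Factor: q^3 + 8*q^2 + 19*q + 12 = (q + 3)*(q^2 + 5*q + 4) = (q + 3)*(q + 4)*(q + 1)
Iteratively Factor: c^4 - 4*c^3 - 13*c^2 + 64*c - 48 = (c - 4)*(c^3 - 13*c + 12) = (c - 4)*(c - 3)*(c^2 + 3*c - 4) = (c - 4)*(c - 3)*(c + 4)*(c - 1)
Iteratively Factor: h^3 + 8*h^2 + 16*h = (h)*(h^2 + 8*h + 16) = h*(h + 4)*(h + 4)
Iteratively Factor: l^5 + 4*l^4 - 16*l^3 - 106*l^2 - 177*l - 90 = (l - 5)*(l^4 + 9*l^3 + 29*l^2 + 39*l + 18) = (l - 5)*(l + 3)*(l^3 + 6*l^2 + 11*l + 6) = (l - 5)*(l + 3)^2*(l^2 + 3*l + 2) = (l - 5)*(l + 1)*(l + 3)^2*(l + 2)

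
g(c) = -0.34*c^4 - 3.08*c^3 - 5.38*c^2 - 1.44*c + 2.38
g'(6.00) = -692.40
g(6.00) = -1305.86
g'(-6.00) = 24.24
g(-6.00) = 41.98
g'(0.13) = -3.00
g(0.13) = 2.10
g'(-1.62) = -2.48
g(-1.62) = 1.35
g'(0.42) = -7.69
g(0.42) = 0.59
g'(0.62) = -11.99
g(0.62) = -1.37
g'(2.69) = -123.72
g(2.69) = -118.18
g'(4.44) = -350.41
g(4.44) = -511.79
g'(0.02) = -1.66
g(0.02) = 2.35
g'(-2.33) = -9.33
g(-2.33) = 5.47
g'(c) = -1.36*c^3 - 9.24*c^2 - 10.76*c - 1.44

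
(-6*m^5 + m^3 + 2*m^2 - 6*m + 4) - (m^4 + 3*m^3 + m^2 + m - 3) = -6*m^5 - m^4 - 2*m^3 + m^2 - 7*m + 7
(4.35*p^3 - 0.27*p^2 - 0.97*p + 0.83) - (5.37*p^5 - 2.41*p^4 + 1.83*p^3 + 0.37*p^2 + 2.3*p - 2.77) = -5.37*p^5 + 2.41*p^4 + 2.52*p^3 - 0.64*p^2 - 3.27*p + 3.6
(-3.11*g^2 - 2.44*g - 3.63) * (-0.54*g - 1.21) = 1.6794*g^3 + 5.0807*g^2 + 4.9126*g + 4.3923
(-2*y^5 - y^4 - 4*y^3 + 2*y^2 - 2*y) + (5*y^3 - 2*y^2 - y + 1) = -2*y^5 - y^4 + y^3 - 3*y + 1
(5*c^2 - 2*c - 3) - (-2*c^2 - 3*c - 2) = 7*c^2 + c - 1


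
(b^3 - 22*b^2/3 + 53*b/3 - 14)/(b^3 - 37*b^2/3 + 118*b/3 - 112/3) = (b - 3)/(b - 8)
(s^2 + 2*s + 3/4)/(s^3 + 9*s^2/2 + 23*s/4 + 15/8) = 2/(2*s + 5)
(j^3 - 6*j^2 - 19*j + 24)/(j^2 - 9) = (j^2 - 9*j + 8)/(j - 3)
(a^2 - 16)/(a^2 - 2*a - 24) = (a - 4)/(a - 6)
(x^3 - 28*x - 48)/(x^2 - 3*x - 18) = (x^2 + 6*x + 8)/(x + 3)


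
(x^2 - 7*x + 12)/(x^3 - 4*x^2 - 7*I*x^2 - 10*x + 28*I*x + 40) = (x - 3)/(x^2 - 7*I*x - 10)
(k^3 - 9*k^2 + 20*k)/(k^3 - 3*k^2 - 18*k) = (-k^2 + 9*k - 20)/(-k^2 + 3*k + 18)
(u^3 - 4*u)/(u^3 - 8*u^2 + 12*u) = (u + 2)/(u - 6)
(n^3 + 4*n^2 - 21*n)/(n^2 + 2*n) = (n^2 + 4*n - 21)/(n + 2)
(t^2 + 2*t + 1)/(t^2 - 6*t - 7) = (t + 1)/(t - 7)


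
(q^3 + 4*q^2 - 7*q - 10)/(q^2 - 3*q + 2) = (q^2 + 6*q + 5)/(q - 1)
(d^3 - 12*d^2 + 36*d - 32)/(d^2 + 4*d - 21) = (d^3 - 12*d^2 + 36*d - 32)/(d^2 + 4*d - 21)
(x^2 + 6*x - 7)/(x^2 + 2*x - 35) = (x - 1)/(x - 5)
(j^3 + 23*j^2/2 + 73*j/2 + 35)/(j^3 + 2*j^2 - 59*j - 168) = (j^2 + 9*j/2 + 5)/(j^2 - 5*j - 24)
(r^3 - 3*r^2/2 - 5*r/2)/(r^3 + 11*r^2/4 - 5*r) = 2*(2*r^2 - 3*r - 5)/(4*r^2 + 11*r - 20)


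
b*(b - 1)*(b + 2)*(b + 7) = b^4 + 8*b^3 + 5*b^2 - 14*b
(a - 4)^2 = a^2 - 8*a + 16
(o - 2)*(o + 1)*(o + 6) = o^3 + 5*o^2 - 8*o - 12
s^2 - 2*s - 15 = (s - 5)*(s + 3)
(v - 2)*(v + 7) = v^2 + 5*v - 14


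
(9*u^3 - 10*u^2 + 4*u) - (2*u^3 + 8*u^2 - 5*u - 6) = 7*u^3 - 18*u^2 + 9*u + 6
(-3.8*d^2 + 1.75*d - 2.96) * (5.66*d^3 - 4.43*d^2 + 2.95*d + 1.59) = -21.508*d^5 + 26.739*d^4 - 35.7161*d^3 + 12.2333*d^2 - 5.9495*d - 4.7064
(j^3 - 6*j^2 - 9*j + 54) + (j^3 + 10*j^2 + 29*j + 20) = 2*j^3 + 4*j^2 + 20*j + 74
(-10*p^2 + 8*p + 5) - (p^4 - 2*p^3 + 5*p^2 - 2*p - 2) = -p^4 + 2*p^3 - 15*p^2 + 10*p + 7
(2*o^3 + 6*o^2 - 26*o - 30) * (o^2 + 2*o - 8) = 2*o^5 + 10*o^4 - 30*o^3 - 130*o^2 + 148*o + 240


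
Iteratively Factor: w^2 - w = (w)*(w - 1)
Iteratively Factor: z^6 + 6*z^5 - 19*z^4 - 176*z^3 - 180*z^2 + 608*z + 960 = (z - 2)*(z^5 + 8*z^4 - 3*z^3 - 182*z^2 - 544*z - 480) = (z - 2)*(z + 3)*(z^4 + 5*z^3 - 18*z^2 - 128*z - 160) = (z - 2)*(z + 3)*(z + 4)*(z^3 + z^2 - 22*z - 40) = (z - 2)*(z + 2)*(z + 3)*(z + 4)*(z^2 - z - 20) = (z - 2)*(z + 2)*(z + 3)*(z + 4)^2*(z - 5)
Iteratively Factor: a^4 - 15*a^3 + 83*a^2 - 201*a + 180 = (a - 5)*(a^3 - 10*a^2 + 33*a - 36) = (a - 5)*(a - 3)*(a^2 - 7*a + 12) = (a - 5)*(a - 4)*(a - 3)*(a - 3)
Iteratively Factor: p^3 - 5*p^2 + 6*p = (p)*(p^2 - 5*p + 6) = p*(p - 3)*(p - 2)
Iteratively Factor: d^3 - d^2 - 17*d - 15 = (d + 1)*(d^2 - 2*d - 15) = (d + 1)*(d + 3)*(d - 5)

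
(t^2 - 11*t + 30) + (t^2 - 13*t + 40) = 2*t^2 - 24*t + 70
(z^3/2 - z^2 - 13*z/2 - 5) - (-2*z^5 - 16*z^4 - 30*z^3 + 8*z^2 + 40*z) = 2*z^5 + 16*z^4 + 61*z^3/2 - 9*z^2 - 93*z/2 - 5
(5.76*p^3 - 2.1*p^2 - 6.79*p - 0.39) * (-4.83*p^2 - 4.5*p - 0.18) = -27.8208*p^5 - 15.777*p^4 + 41.2089*p^3 + 32.8167*p^2 + 2.9772*p + 0.0702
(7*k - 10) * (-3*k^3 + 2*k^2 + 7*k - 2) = -21*k^4 + 44*k^3 + 29*k^2 - 84*k + 20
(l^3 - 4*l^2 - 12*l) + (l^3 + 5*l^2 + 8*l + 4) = 2*l^3 + l^2 - 4*l + 4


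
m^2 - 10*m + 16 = (m - 8)*(m - 2)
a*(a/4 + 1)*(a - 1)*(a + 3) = a^4/4 + 3*a^3/2 + 5*a^2/4 - 3*a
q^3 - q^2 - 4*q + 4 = (q - 2)*(q - 1)*(q + 2)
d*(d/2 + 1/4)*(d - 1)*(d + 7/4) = d^4/2 + 5*d^3/8 - 11*d^2/16 - 7*d/16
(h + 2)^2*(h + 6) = h^3 + 10*h^2 + 28*h + 24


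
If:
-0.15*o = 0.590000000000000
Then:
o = -3.93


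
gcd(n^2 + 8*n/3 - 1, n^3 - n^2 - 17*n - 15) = n + 3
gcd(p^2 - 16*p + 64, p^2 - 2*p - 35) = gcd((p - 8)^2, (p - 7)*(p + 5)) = 1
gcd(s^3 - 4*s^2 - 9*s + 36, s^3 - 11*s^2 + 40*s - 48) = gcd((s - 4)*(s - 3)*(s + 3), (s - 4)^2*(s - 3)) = s^2 - 7*s + 12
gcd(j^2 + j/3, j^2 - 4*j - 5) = 1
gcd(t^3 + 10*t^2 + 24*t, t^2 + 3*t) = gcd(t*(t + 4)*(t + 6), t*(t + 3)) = t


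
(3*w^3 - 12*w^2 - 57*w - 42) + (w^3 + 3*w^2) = 4*w^3 - 9*w^2 - 57*w - 42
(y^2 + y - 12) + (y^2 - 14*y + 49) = 2*y^2 - 13*y + 37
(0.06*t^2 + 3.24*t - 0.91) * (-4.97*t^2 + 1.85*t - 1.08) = -0.2982*t^4 - 15.9918*t^3 + 10.4519*t^2 - 5.1827*t + 0.9828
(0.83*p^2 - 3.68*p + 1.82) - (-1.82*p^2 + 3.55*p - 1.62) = 2.65*p^2 - 7.23*p + 3.44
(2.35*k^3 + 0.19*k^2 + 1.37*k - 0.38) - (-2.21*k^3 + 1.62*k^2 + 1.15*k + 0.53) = 4.56*k^3 - 1.43*k^2 + 0.22*k - 0.91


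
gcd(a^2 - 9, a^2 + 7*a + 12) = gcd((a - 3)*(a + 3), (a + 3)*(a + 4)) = a + 3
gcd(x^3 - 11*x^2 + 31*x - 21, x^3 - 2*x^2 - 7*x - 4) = 1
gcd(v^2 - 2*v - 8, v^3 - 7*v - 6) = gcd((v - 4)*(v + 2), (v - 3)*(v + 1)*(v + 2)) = v + 2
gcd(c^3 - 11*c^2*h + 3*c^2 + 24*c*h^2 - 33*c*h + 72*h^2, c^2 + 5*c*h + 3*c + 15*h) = c + 3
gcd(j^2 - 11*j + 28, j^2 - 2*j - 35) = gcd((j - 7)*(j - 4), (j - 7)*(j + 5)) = j - 7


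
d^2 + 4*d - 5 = (d - 1)*(d + 5)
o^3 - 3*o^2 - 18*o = o*(o - 6)*(o + 3)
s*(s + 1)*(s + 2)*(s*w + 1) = s^4*w + 3*s^3*w + s^3 + 2*s^2*w + 3*s^2 + 2*s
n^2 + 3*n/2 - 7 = (n - 2)*(n + 7/2)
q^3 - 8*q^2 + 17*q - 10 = (q - 5)*(q - 2)*(q - 1)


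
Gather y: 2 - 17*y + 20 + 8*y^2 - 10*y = 8*y^2 - 27*y + 22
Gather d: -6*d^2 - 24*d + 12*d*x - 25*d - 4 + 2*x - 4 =-6*d^2 + d*(12*x - 49) + 2*x - 8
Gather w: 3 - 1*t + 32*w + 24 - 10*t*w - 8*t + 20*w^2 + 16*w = -9*t + 20*w^2 + w*(48 - 10*t) + 27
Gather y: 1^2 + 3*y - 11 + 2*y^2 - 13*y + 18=2*y^2 - 10*y + 8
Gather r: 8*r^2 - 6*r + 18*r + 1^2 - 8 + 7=8*r^2 + 12*r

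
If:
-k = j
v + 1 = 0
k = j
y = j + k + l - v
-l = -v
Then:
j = 0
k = 0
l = -1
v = -1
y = 0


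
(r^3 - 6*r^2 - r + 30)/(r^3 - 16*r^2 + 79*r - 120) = (r + 2)/(r - 8)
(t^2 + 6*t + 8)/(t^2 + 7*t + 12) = (t + 2)/(t + 3)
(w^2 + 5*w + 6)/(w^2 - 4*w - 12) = (w + 3)/(w - 6)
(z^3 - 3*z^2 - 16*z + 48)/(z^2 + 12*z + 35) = (z^3 - 3*z^2 - 16*z + 48)/(z^2 + 12*z + 35)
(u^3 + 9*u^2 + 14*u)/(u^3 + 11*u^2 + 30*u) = (u^2 + 9*u + 14)/(u^2 + 11*u + 30)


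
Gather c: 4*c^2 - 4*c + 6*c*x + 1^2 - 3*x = 4*c^2 + c*(6*x - 4) - 3*x + 1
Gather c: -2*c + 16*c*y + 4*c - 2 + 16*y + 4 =c*(16*y + 2) + 16*y + 2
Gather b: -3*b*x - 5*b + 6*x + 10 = b*(-3*x - 5) + 6*x + 10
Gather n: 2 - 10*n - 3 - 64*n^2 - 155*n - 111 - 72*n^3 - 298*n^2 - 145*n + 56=-72*n^3 - 362*n^2 - 310*n - 56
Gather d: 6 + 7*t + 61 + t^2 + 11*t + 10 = t^2 + 18*t + 77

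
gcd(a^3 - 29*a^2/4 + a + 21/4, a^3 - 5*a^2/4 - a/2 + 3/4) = a^2 - a/4 - 3/4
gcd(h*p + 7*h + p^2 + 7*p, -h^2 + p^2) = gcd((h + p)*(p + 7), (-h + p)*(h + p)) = h + p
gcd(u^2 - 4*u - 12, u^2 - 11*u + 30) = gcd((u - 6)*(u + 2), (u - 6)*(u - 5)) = u - 6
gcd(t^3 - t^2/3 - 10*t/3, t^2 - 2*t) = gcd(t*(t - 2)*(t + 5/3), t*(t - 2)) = t^2 - 2*t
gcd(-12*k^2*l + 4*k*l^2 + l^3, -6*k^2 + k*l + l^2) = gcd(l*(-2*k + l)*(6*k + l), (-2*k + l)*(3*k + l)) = 2*k - l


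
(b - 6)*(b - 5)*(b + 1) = b^3 - 10*b^2 + 19*b + 30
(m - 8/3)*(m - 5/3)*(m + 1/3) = m^3 - 4*m^2 + 3*m + 40/27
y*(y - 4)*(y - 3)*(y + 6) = y^4 - y^3 - 30*y^2 + 72*y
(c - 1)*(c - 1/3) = c^2 - 4*c/3 + 1/3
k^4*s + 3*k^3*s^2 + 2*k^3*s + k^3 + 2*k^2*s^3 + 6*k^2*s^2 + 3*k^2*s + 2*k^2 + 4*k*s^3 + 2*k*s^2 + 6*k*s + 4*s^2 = (k + 2)*(k + s)*(k + 2*s)*(k*s + 1)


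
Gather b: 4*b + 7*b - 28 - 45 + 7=11*b - 66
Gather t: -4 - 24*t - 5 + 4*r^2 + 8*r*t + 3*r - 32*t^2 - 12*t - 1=4*r^2 + 3*r - 32*t^2 + t*(8*r - 36) - 10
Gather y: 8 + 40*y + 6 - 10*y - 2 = 30*y + 12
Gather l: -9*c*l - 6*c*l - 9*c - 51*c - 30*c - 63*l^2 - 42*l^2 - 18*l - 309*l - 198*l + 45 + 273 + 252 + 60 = -90*c - 105*l^2 + l*(-15*c - 525) + 630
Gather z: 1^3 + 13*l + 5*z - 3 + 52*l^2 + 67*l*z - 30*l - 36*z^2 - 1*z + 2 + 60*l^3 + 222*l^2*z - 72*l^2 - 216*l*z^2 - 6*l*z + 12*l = 60*l^3 - 20*l^2 - 5*l + z^2*(-216*l - 36) + z*(222*l^2 + 61*l + 4)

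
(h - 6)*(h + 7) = h^2 + h - 42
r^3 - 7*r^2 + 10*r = r*(r - 5)*(r - 2)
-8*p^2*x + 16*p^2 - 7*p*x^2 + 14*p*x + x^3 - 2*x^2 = (-8*p + x)*(p + x)*(x - 2)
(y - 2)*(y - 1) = y^2 - 3*y + 2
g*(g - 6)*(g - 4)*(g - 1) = g^4 - 11*g^3 + 34*g^2 - 24*g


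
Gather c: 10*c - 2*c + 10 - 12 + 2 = 8*c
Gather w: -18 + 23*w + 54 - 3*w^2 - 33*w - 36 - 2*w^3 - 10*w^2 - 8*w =-2*w^3 - 13*w^2 - 18*w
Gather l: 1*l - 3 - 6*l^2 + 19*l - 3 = -6*l^2 + 20*l - 6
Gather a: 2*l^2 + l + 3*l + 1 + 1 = 2*l^2 + 4*l + 2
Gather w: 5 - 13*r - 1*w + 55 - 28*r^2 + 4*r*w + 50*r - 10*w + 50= -28*r^2 + 37*r + w*(4*r - 11) + 110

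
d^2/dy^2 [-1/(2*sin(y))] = (sin(y)^2 - 2)/(2*sin(y)^3)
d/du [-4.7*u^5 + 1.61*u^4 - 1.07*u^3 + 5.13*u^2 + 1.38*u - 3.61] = -23.5*u^4 + 6.44*u^3 - 3.21*u^2 + 10.26*u + 1.38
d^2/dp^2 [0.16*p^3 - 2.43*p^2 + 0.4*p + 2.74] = 0.96*p - 4.86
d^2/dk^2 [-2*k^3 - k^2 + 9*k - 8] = -12*k - 2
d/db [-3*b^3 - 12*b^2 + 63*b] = -9*b^2 - 24*b + 63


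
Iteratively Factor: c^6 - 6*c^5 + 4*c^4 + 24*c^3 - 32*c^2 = (c + 2)*(c^5 - 8*c^4 + 20*c^3 - 16*c^2) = c*(c + 2)*(c^4 - 8*c^3 + 20*c^2 - 16*c) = c*(c - 2)*(c + 2)*(c^3 - 6*c^2 + 8*c) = c^2*(c - 2)*(c + 2)*(c^2 - 6*c + 8) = c^2*(c - 4)*(c - 2)*(c + 2)*(c - 2)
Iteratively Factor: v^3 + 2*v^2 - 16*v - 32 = (v + 4)*(v^2 - 2*v - 8) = (v - 4)*(v + 4)*(v + 2)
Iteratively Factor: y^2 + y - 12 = (y - 3)*(y + 4)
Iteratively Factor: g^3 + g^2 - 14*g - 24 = (g + 2)*(g^2 - g - 12) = (g + 2)*(g + 3)*(g - 4)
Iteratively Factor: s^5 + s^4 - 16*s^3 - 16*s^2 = (s + 1)*(s^4 - 16*s^2) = s*(s + 1)*(s^3 - 16*s) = s*(s + 1)*(s + 4)*(s^2 - 4*s) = s*(s - 4)*(s + 1)*(s + 4)*(s)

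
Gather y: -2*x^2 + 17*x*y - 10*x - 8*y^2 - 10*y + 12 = -2*x^2 - 10*x - 8*y^2 + y*(17*x - 10) + 12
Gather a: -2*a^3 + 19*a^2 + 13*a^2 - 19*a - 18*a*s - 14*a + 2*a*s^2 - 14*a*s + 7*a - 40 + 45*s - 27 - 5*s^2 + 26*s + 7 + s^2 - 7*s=-2*a^3 + 32*a^2 + a*(2*s^2 - 32*s - 26) - 4*s^2 + 64*s - 60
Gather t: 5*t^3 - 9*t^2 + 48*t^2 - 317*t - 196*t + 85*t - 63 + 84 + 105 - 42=5*t^3 + 39*t^2 - 428*t + 84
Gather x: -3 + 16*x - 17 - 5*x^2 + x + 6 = -5*x^2 + 17*x - 14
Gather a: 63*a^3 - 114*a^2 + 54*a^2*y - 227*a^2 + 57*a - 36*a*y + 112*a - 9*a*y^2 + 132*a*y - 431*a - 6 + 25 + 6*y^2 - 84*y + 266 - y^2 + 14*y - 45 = 63*a^3 + a^2*(54*y - 341) + a*(-9*y^2 + 96*y - 262) + 5*y^2 - 70*y + 240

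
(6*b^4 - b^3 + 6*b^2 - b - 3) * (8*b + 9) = 48*b^5 + 46*b^4 + 39*b^3 + 46*b^2 - 33*b - 27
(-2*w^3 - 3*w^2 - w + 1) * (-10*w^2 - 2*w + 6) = 20*w^5 + 34*w^4 + 4*w^3 - 26*w^2 - 8*w + 6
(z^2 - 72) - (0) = z^2 - 72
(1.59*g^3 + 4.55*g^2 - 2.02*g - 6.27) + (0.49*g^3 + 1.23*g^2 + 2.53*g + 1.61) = 2.08*g^3 + 5.78*g^2 + 0.51*g - 4.66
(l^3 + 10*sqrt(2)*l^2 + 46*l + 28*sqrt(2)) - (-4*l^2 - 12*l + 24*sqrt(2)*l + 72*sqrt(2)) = l^3 + 4*l^2 + 10*sqrt(2)*l^2 - 24*sqrt(2)*l + 58*l - 44*sqrt(2)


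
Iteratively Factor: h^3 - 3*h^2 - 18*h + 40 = (h - 2)*(h^2 - h - 20) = (h - 2)*(h + 4)*(h - 5)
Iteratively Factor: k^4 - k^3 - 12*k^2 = (k + 3)*(k^3 - 4*k^2) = k*(k + 3)*(k^2 - 4*k) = k*(k - 4)*(k + 3)*(k)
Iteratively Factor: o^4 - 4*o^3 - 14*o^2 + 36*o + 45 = (o + 1)*(o^3 - 5*o^2 - 9*o + 45) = (o + 1)*(o + 3)*(o^2 - 8*o + 15) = (o - 3)*(o + 1)*(o + 3)*(o - 5)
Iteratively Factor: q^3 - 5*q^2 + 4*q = (q - 1)*(q^2 - 4*q) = (q - 4)*(q - 1)*(q)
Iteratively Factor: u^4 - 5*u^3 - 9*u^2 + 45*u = (u + 3)*(u^3 - 8*u^2 + 15*u) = (u - 5)*(u + 3)*(u^2 - 3*u) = u*(u - 5)*(u + 3)*(u - 3)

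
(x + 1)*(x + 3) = x^2 + 4*x + 3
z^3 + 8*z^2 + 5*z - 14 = (z - 1)*(z + 2)*(z + 7)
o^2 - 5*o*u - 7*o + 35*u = (o - 7)*(o - 5*u)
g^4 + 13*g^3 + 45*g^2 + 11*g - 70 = (g - 1)*(g + 2)*(g + 5)*(g + 7)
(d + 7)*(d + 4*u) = d^2 + 4*d*u + 7*d + 28*u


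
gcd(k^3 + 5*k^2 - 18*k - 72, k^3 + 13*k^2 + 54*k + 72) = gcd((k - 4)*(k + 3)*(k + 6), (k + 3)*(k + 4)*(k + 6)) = k^2 + 9*k + 18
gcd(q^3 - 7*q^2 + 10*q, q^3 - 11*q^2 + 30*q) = q^2 - 5*q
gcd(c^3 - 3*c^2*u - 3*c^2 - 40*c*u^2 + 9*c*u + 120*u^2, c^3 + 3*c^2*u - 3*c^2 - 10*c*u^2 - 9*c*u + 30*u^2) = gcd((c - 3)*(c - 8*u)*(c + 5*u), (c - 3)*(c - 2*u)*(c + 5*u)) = c^2 + 5*c*u - 3*c - 15*u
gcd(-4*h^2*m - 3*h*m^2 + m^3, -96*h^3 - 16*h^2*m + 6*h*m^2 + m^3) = 4*h - m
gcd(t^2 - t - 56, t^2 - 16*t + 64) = t - 8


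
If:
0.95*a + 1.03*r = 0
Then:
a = -1.08421052631579*r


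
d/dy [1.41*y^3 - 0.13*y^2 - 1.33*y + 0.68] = 4.23*y^2 - 0.26*y - 1.33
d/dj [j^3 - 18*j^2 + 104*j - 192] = 3*j^2 - 36*j + 104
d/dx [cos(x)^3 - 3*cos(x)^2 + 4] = 3*(2 - cos(x))*sin(x)*cos(x)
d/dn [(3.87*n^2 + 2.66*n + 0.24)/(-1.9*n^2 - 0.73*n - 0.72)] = (2.2289*n^2 - 4.6608*n - 1.74)/(3.61*n^4 + 2.774*n^3 + 3.2689*n^2 + 1.0512*n + 0.5184)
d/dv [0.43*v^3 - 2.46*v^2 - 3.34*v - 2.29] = 1.29*v^2 - 4.92*v - 3.34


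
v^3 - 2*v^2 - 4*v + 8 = (v - 2)^2*(v + 2)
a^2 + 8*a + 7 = (a + 1)*(a + 7)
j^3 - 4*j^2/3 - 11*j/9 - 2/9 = (j - 2)*(j + 1/3)^2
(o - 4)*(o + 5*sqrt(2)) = o^2 - 4*o + 5*sqrt(2)*o - 20*sqrt(2)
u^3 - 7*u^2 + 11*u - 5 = (u - 5)*(u - 1)^2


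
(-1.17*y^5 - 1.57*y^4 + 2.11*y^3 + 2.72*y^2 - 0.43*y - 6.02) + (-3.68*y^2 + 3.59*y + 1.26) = -1.17*y^5 - 1.57*y^4 + 2.11*y^3 - 0.96*y^2 + 3.16*y - 4.76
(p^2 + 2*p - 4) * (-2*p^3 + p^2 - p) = -2*p^5 - 3*p^4 + 9*p^3 - 6*p^2 + 4*p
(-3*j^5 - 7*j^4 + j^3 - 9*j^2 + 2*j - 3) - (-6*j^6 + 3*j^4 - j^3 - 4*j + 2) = 6*j^6 - 3*j^5 - 10*j^4 + 2*j^3 - 9*j^2 + 6*j - 5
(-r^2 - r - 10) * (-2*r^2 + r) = 2*r^4 + r^3 + 19*r^2 - 10*r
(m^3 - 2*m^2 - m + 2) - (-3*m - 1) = m^3 - 2*m^2 + 2*m + 3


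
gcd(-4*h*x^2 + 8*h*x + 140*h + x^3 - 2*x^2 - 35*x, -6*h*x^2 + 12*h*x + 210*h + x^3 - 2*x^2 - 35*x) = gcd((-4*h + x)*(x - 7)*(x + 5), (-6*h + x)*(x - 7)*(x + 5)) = x^2 - 2*x - 35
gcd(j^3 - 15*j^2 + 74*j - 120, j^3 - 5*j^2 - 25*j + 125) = j - 5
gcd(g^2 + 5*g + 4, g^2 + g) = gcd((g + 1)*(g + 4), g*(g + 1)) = g + 1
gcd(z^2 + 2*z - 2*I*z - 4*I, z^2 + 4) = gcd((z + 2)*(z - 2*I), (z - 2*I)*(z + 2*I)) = z - 2*I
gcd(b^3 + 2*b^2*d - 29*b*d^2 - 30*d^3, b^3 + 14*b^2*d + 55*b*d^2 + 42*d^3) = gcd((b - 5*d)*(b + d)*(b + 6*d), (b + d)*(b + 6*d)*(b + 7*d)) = b^2 + 7*b*d + 6*d^2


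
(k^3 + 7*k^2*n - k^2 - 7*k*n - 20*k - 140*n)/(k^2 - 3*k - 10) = (k^2 + 7*k*n + 4*k + 28*n)/(k + 2)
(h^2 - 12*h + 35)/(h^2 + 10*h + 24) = (h^2 - 12*h + 35)/(h^2 + 10*h + 24)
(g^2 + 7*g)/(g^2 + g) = (g + 7)/(g + 1)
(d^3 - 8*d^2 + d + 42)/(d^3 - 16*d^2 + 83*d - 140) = (d^2 - d - 6)/(d^2 - 9*d + 20)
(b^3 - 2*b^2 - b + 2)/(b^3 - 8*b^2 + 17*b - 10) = (b + 1)/(b - 5)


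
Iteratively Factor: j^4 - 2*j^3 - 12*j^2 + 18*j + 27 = (j + 3)*(j^3 - 5*j^2 + 3*j + 9) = (j - 3)*(j + 3)*(j^2 - 2*j - 3) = (j - 3)^2*(j + 3)*(j + 1)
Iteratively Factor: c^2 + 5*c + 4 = (c + 1)*(c + 4)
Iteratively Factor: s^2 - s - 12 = (s + 3)*(s - 4)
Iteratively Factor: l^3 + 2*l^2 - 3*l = (l + 3)*(l^2 - l) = (l - 1)*(l + 3)*(l)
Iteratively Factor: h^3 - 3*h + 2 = (h - 1)*(h^2 + h - 2) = (h - 1)^2*(h + 2)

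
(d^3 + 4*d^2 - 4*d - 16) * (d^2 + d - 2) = d^5 + 5*d^4 - 2*d^3 - 28*d^2 - 8*d + 32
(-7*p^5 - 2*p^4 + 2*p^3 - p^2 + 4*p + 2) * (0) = 0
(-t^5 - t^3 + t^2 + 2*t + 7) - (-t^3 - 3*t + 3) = -t^5 + t^2 + 5*t + 4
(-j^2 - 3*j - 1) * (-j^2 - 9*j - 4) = j^4 + 12*j^3 + 32*j^2 + 21*j + 4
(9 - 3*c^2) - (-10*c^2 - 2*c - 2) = 7*c^2 + 2*c + 11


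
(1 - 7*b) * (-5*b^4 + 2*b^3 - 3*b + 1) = 35*b^5 - 19*b^4 + 2*b^3 + 21*b^2 - 10*b + 1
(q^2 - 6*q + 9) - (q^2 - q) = 9 - 5*q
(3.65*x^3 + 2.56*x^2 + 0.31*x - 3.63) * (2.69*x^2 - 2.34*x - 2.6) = 9.8185*x^5 - 1.6546*x^4 - 14.6465*x^3 - 17.1461*x^2 + 7.6882*x + 9.438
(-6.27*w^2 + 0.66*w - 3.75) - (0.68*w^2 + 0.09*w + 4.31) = -6.95*w^2 + 0.57*w - 8.06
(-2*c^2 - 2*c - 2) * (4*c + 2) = -8*c^3 - 12*c^2 - 12*c - 4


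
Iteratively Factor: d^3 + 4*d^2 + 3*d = (d + 1)*(d^2 + 3*d) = d*(d + 1)*(d + 3)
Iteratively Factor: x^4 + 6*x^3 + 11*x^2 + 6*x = (x + 3)*(x^3 + 3*x^2 + 2*x) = (x + 1)*(x + 3)*(x^2 + 2*x) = x*(x + 1)*(x + 3)*(x + 2)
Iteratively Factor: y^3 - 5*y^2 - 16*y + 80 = (y - 4)*(y^2 - y - 20) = (y - 5)*(y - 4)*(y + 4)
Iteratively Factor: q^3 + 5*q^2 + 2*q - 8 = (q + 2)*(q^2 + 3*q - 4) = (q - 1)*(q + 2)*(q + 4)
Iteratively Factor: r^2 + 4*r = (r)*(r + 4)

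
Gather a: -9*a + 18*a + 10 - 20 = 9*a - 10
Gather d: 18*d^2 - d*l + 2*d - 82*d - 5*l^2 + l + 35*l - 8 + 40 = 18*d^2 + d*(-l - 80) - 5*l^2 + 36*l + 32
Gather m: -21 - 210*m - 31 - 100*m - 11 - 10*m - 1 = -320*m - 64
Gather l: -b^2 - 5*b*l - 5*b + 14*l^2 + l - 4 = -b^2 - 5*b + 14*l^2 + l*(1 - 5*b) - 4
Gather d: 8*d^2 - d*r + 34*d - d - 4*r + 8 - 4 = 8*d^2 + d*(33 - r) - 4*r + 4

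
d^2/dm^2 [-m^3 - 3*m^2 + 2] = -6*m - 6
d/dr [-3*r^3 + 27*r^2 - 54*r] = -9*r^2 + 54*r - 54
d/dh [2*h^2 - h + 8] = 4*h - 1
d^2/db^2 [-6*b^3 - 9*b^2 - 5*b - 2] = -36*b - 18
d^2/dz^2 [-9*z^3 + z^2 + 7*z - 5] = 2 - 54*z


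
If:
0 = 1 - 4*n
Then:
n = 1/4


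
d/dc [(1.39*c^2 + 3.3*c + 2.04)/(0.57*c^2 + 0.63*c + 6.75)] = (-1.0053*c^2 + 16.4394*c + 20.9898)/(0.3249*c^4 + 0.7182*c^3 + 8.0919*c^2 + 8.505*c + 45.5625)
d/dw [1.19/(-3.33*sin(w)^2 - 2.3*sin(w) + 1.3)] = (7.9254*sin(w) + 2.737)*cos(w)/(3.33*sin(w)^2 + 2.3*sin(w) - 1.3)^2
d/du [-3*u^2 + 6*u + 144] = 6 - 6*u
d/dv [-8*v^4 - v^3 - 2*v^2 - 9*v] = -32*v^3 - 3*v^2 - 4*v - 9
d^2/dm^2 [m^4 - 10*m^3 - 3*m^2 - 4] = 12*m^2 - 60*m - 6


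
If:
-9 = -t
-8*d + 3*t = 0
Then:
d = 27/8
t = 9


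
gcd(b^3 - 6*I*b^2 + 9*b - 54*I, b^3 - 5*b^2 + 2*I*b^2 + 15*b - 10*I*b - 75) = b - 3*I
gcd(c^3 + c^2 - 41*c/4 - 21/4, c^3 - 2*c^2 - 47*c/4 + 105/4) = c^2 + c/2 - 21/2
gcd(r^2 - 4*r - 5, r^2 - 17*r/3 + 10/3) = r - 5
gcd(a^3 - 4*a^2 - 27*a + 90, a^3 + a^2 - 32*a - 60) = a^2 - a - 30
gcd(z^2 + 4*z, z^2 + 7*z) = z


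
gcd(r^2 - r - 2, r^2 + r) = r + 1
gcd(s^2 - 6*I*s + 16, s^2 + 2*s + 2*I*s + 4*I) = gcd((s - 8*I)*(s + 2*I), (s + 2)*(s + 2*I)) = s + 2*I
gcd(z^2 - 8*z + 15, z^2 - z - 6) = z - 3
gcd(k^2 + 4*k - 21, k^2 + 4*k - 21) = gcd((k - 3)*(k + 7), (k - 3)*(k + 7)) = k^2 + 4*k - 21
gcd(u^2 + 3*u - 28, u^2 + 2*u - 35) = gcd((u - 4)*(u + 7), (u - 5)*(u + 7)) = u + 7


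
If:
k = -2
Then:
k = -2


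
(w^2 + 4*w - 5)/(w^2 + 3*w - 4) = (w + 5)/(w + 4)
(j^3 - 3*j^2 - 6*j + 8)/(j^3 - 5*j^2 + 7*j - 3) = (j^2 - 2*j - 8)/(j^2 - 4*j + 3)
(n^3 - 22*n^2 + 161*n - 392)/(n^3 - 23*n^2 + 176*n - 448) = (n - 7)/(n - 8)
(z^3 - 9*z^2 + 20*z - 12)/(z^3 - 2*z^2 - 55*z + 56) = (z^2 - 8*z + 12)/(z^2 - z - 56)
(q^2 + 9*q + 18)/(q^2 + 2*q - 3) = (q + 6)/(q - 1)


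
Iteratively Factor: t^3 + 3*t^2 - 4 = (t - 1)*(t^2 + 4*t + 4) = (t - 1)*(t + 2)*(t + 2)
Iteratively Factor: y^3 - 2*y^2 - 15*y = (y + 3)*(y^2 - 5*y) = y*(y + 3)*(y - 5)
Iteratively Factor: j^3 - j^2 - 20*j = (j - 5)*(j^2 + 4*j) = (j - 5)*(j + 4)*(j)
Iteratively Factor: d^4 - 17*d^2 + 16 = (d - 1)*(d^3 + d^2 - 16*d - 16) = (d - 4)*(d - 1)*(d^2 + 5*d + 4) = (d - 4)*(d - 1)*(d + 1)*(d + 4)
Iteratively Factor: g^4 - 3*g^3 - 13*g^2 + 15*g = (g + 3)*(g^3 - 6*g^2 + 5*g) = (g - 1)*(g + 3)*(g^2 - 5*g) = g*(g - 1)*(g + 3)*(g - 5)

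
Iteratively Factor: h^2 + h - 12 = (h - 3)*(h + 4)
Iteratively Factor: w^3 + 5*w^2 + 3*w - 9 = (w + 3)*(w^2 + 2*w - 3) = (w - 1)*(w + 3)*(w + 3)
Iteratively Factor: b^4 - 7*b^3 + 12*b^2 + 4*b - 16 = (b + 1)*(b^3 - 8*b^2 + 20*b - 16) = (b - 2)*(b + 1)*(b^2 - 6*b + 8) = (b - 4)*(b - 2)*(b + 1)*(b - 2)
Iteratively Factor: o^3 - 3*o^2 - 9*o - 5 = (o + 1)*(o^2 - 4*o - 5) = (o - 5)*(o + 1)*(o + 1)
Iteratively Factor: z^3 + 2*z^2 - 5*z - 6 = (z + 1)*(z^2 + z - 6) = (z - 2)*(z + 1)*(z + 3)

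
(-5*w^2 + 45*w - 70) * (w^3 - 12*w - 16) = -5*w^5 + 45*w^4 - 10*w^3 - 460*w^2 + 120*w + 1120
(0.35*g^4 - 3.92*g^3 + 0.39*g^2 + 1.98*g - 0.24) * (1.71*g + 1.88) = 0.5985*g^5 - 6.0452*g^4 - 6.7027*g^3 + 4.119*g^2 + 3.312*g - 0.4512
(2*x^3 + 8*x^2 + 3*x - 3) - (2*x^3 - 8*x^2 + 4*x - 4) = 16*x^2 - x + 1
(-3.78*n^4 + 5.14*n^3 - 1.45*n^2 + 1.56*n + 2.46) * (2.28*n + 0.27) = -8.6184*n^5 + 10.6986*n^4 - 1.9182*n^3 + 3.1653*n^2 + 6.03*n + 0.6642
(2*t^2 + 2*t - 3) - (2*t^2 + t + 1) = t - 4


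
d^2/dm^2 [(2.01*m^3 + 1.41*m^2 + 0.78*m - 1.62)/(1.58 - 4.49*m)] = (-81.043602*m^3 + 85.556052*m^2 - 30.106584*m + 47.211924)/(90.518849*m^3 - 95.558874*m^2 + 33.626508*m - 3.944312)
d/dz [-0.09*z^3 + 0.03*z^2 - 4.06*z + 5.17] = -0.27*z^2 + 0.06*z - 4.06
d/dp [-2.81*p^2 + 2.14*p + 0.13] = 2.14 - 5.62*p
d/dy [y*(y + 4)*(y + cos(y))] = -y*(y + 4)*(sin(y) - 1) + y*(y + cos(y)) + (y + 4)*(y + cos(y))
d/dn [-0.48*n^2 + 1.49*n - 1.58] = 1.49 - 0.96*n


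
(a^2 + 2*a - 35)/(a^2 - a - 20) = (a + 7)/(a + 4)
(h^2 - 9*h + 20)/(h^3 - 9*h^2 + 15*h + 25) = (h - 4)/(h^2 - 4*h - 5)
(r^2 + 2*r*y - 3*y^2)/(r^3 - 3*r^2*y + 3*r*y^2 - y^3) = (r + 3*y)/(r^2 - 2*r*y + y^2)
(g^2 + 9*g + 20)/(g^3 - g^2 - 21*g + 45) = (g + 4)/(g^2 - 6*g + 9)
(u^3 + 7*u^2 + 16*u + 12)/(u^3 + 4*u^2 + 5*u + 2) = (u^2 + 5*u + 6)/(u^2 + 2*u + 1)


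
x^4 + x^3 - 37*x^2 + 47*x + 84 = (x - 4)*(x - 3)*(x + 1)*(x + 7)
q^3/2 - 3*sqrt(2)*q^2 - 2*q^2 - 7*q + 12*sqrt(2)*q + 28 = (q/2 + sqrt(2)/2)*(q - 4)*(q - 7*sqrt(2))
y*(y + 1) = y^2 + y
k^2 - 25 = (k - 5)*(k + 5)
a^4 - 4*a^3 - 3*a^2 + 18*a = a*(a - 3)^2*(a + 2)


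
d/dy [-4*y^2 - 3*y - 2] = -8*y - 3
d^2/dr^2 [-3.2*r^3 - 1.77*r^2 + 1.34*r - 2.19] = -19.2*r - 3.54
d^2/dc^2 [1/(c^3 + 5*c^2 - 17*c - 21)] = 2*(-(3*c + 5)*(c^3 + 5*c^2 - 17*c - 21) + (3*c^2 + 10*c - 17)^2)/(c^3 + 5*c^2 - 17*c - 21)^3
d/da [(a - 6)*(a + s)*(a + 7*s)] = 3*a^2 + 16*a*s - 12*a + 7*s^2 - 48*s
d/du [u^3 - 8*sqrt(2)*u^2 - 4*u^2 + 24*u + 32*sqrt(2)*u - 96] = 3*u^2 - 16*sqrt(2)*u - 8*u + 24 + 32*sqrt(2)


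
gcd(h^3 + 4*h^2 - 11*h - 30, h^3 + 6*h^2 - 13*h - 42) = h^2 - h - 6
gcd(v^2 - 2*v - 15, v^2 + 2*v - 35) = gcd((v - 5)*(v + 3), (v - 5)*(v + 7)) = v - 5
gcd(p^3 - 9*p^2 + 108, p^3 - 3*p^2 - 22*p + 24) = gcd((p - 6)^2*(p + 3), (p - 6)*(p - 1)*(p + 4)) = p - 6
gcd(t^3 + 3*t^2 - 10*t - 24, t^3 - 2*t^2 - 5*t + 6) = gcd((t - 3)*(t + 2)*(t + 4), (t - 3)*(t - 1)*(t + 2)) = t^2 - t - 6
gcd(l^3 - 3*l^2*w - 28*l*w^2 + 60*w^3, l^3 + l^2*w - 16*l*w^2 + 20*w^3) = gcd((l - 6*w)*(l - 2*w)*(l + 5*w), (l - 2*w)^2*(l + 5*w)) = -l^2 - 3*l*w + 10*w^2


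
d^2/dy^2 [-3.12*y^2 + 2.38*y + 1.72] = -6.24000000000000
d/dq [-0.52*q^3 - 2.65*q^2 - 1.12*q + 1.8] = -1.56*q^2 - 5.3*q - 1.12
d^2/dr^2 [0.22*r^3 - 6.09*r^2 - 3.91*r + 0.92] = 1.32*r - 12.18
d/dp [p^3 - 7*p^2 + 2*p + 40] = 3*p^2 - 14*p + 2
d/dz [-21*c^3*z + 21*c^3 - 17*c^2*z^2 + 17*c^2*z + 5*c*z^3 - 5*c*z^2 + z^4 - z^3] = -21*c^3 - 34*c^2*z + 17*c^2 + 15*c*z^2 - 10*c*z + 4*z^3 - 3*z^2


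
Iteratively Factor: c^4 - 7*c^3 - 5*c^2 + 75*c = (c)*(c^3 - 7*c^2 - 5*c + 75) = c*(c + 3)*(c^2 - 10*c + 25) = c*(c - 5)*(c + 3)*(c - 5)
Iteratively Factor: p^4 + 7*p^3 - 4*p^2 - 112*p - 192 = (p + 3)*(p^3 + 4*p^2 - 16*p - 64) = (p - 4)*(p + 3)*(p^2 + 8*p + 16) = (p - 4)*(p + 3)*(p + 4)*(p + 4)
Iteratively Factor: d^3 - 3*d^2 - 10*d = (d)*(d^2 - 3*d - 10) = d*(d + 2)*(d - 5)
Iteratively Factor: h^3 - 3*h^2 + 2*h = (h)*(h^2 - 3*h + 2) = h*(h - 1)*(h - 2)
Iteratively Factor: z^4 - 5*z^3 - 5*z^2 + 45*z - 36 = (z - 1)*(z^3 - 4*z^2 - 9*z + 36) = (z - 1)*(z + 3)*(z^2 - 7*z + 12) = (z - 3)*(z - 1)*(z + 3)*(z - 4)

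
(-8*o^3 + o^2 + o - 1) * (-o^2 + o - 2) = 8*o^5 - 9*o^4 + 16*o^3 - 3*o + 2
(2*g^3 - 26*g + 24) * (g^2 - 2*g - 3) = 2*g^5 - 4*g^4 - 32*g^3 + 76*g^2 + 30*g - 72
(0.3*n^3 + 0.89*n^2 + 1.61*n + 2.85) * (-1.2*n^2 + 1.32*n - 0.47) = -0.36*n^5 - 0.672*n^4 - 0.8982*n^3 - 1.7131*n^2 + 3.0053*n - 1.3395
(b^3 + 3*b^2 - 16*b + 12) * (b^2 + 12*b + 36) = b^5 + 15*b^4 + 56*b^3 - 72*b^2 - 432*b + 432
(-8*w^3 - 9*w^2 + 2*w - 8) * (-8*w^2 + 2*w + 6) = 64*w^5 + 56*w^4 - 82*w^3 + 14*w^2 - 4*w - 48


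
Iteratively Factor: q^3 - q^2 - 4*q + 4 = (q - 1)*(q^2 - 4) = (q - 2)*(q - 1)*(q + 2)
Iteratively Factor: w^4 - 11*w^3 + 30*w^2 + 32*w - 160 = (w - 4)*(w^3 - 7*w^2 + 2*w + 40) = (w - 4)*(w + 2)*(w^2 - 9*w + 20) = (w - 4)^2*(w + 2)*(w - 5)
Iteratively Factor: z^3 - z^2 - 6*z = (z - 3)*(z^2 + 2*z) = z*(z - 3)*(z + 2)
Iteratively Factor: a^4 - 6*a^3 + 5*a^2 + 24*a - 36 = (a - 3)*(a^3 - 3*a^2 - 4*a + 12) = (a - 3)^2*(a^2 - 4) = (a - 3)^2*(a - 2)*(a + 2)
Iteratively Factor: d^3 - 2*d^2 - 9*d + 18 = (d - 3)*(d^2 + d - 6) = (d - 3)*(d + 3)*(d - 2)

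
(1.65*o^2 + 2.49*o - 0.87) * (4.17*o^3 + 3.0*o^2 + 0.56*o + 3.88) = 6.8805*o^5 + 15.3333*o^4 + 4.7661*o^3 + 5.1864*o^2 + 9.174*o - 3.3756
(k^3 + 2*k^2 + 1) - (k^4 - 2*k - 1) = -k^4 + k^3 + 2*k^2 + 2*k + 2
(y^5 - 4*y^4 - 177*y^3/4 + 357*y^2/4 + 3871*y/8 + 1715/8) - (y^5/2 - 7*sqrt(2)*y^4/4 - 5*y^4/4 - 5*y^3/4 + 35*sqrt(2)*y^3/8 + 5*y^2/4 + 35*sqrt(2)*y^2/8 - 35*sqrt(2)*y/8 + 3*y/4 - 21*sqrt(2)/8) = y^5/2 - 11*y^4/4 + 7*sqrt(2)*y^4/4 - 43*y^3 - 35*sqrt(2)*y^3/8 - 35*sqrt(2)*y^2/8 + 88*y^2 + 35*sqrt(2)*y/8 + 3865*y/8 + 21*sqrt(2)/8 + 1715/8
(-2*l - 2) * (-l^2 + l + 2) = 2*l^3 - 6*l - 4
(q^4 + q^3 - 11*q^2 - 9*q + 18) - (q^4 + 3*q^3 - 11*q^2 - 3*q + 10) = -2*q^3 - 6*q + 8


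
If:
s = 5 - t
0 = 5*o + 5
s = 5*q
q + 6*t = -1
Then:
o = -1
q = 31/29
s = 155/29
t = -10/29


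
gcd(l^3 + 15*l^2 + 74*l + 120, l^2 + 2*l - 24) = l + 6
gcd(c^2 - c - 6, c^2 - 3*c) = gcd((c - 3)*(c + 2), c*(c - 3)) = c - 3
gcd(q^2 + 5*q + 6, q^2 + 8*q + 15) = q + 3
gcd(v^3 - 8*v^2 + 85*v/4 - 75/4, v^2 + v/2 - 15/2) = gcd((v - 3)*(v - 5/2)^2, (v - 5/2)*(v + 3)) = v - 5/2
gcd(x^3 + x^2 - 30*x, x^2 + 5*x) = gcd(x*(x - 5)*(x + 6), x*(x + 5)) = x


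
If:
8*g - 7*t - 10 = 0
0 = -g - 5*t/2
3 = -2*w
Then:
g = 25/27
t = -10/27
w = -3/2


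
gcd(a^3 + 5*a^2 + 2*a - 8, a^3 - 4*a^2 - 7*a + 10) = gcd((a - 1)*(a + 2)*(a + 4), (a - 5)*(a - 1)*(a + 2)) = a^2 + a - 2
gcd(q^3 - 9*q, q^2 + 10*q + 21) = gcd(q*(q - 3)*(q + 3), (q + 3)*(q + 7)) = q + 3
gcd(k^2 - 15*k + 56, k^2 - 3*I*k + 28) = 1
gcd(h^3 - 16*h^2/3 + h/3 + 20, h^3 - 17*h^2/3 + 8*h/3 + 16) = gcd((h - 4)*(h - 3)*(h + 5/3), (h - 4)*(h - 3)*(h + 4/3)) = h^2 - 7*h + 12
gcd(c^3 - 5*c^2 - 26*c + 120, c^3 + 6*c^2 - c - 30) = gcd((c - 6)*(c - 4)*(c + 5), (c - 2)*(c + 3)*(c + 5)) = c + 5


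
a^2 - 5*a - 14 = (a - 7)*(a + 2)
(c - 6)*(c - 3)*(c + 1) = c^3 - 8*c^2 + 9*c + 18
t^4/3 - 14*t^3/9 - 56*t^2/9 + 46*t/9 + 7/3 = (t/3 + 1)*(t - 7)*(t - 1)*(t + 1/3)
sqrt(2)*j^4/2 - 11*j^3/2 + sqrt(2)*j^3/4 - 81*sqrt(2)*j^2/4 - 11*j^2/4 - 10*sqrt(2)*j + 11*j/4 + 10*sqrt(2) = (j - 1/2)*(j - 8*sqrt(2))*(j + 5*sqrt(2)/2)*(sqrt(2)*j/2 + sqrt(2)/2)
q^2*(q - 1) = q^3 - q^2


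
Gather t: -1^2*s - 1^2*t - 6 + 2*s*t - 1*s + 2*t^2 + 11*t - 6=-2*s + 2*t^2 + t*(2*s + 10) - 12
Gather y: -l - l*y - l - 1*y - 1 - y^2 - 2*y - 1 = -2*l - y^2 + y*(-l - 3) - 2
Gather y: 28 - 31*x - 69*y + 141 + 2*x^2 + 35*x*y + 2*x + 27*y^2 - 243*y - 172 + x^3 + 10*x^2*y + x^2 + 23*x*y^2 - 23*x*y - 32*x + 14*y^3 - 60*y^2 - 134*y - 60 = x^3 + 3*x^2 - 61*x + 14*y^3 + y^2*(23*x - 33) + y*(10*x^2 + 12*x - 446) - 63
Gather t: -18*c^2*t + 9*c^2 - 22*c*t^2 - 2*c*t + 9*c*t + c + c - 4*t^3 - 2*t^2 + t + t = 9*c^2 + 2*c - 4*t^3 + t^2*(-22*c - 2) + t*(-18*c^2 + 7*c + 2)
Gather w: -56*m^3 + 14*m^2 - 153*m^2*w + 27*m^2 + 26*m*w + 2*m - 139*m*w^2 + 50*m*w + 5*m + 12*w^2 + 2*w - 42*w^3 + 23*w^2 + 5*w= -56*m^3 + 41*m^2 + 7*m - 42*w^3 + w^2*(35 - 139*m) + w*(-153*m^2 + 76*m + 7)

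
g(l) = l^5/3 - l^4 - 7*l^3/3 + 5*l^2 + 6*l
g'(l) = 5*l^4/3 - 4*l^3 - 7*l^2 + 10*l + 6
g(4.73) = 181.97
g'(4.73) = 307.64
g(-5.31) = -1743.74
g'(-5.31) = 1679.45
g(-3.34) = -140.32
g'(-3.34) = 250.96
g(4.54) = 130.04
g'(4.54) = 240.88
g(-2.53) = -20.91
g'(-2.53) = 68.96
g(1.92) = 8.54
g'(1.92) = -6.27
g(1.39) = 9.73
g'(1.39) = 1.85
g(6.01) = 1019.15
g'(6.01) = 1119.37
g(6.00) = 1008.00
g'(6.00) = 1110.00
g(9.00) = 11880.00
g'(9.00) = 7548.00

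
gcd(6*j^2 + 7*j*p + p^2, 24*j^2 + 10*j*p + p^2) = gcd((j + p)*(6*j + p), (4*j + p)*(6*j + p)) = 6*j + p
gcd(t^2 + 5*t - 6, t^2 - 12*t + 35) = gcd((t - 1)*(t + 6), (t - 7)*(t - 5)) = 1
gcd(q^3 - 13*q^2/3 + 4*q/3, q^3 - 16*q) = q^2 - 4*q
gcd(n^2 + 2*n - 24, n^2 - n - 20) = 1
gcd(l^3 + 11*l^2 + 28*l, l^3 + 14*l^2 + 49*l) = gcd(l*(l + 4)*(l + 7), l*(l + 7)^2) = l^2 + 7*l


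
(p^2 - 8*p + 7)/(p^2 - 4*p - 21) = (p - 1)/(p + 3)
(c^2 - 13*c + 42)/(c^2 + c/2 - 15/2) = 2*(c^2 - 13*c + 42)/(2*c^2 + c - 15)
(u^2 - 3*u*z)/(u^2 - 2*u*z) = (u - 3*z)/(u - 2*z)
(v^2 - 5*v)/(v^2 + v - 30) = v/(v + 6)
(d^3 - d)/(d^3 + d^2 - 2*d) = (d + 1)/(d + 2)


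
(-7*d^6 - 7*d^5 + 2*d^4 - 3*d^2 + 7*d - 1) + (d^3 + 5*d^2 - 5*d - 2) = -7*d^6 - 7*d^5 + 2*d^4 + d^3 + 2*d^2 + 2*d - 3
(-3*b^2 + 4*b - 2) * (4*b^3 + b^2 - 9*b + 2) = -12*b^5 + 13*b^4 + 23*b^3 - 44*b^2 + 26*b - 4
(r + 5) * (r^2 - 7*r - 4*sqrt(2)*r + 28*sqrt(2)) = r^3 - 4*sqrt(2)*r^2 - 2*r^2 - 35*r + 8*sqrt(2)*r + 140*sqrt(2)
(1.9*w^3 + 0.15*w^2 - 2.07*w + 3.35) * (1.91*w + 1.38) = 3.629*w^4 + 2.9085*w^3 - 3.7467*w^2 + 3.5419*w + 4.623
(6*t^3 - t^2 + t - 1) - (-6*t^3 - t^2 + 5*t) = 12*t^3 - 4*t - 1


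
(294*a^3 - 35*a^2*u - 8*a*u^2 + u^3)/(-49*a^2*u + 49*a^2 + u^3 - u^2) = (-42*a^2 - a*u + u^2)/(7*a*u - 7*a + u^2 - u)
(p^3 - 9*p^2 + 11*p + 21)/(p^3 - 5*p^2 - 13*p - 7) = (p - 3)/(p + 1)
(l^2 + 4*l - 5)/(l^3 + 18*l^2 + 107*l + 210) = (l - 1)/(l^2 + 13*l + 42)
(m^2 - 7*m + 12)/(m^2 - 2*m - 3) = (m - 4)/(m + 1)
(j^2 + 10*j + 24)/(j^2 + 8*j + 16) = (j + 6)/(j + 4)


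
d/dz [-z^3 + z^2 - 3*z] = -3*z^2 + 2*z - 3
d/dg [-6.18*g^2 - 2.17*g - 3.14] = -12.36*g - 2.17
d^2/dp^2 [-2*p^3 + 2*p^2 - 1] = 4 - 12*p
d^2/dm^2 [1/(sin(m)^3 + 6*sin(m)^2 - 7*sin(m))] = (-9*sin(m)^2 - 75*sin(m) - 193 + 29/sin(m) + 154/sin(m)^2 - 98/sin(m)^3)/((sin(m) - 1)^2*(sin(m) + 7)^3)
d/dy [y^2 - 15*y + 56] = 2*y - 15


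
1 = 1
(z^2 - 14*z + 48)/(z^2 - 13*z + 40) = (z - 6)/(z - 5)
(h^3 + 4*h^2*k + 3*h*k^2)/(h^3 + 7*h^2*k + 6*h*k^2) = (h + 3*k)/(h + 6*k)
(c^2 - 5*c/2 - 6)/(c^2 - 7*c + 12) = (c + 3/2)/(c - 3)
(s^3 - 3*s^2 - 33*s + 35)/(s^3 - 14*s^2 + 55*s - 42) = (s + 5)/(s - 6)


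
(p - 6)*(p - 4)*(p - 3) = p^3 - 13*p^2 + 54*p - 72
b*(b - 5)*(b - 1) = b^3 - 6*b^2 + 5*b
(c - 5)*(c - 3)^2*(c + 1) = c^4 - 10*c^3 + 28*c^2 - 6*c - 45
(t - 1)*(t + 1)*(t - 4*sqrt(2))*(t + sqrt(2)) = t^4 - 3*sqrt(2)*t^3 - 9*t^2 + 3*sqrt(2)*t + 8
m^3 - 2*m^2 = m^2*(m - 2)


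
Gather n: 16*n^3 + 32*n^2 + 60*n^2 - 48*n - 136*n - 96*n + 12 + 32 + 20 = 16*n^3 + 92*n^2 - 280*n + 64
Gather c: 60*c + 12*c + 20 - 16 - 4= 72*c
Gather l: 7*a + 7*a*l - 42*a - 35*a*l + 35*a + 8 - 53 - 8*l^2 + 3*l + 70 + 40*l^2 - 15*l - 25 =32*l^2 + l*(-28*a - 12)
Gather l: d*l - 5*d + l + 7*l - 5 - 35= -5*d + l*(d + 8) - 40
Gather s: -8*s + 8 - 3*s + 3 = 11 - 11*s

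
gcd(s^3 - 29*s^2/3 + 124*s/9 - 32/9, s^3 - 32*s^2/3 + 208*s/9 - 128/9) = s^2 - 28*s/3 + 32/3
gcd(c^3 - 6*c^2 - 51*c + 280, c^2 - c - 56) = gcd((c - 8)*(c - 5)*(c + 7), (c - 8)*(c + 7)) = c^2 - c - 56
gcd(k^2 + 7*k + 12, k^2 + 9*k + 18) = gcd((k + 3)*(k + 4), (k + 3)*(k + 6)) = k + 3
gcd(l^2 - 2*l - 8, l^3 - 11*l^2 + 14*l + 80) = l + 2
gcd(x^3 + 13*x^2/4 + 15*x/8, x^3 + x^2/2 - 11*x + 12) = 1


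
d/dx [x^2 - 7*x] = 2*x - 7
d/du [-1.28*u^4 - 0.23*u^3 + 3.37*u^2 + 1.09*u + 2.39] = -5.12*u^3 - 0.69*u^2 + 6.74*u + 1.09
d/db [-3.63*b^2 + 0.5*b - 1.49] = 0.5 - 7.26*b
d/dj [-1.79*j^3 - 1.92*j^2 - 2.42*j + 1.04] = -5.37*j^2 - 3.84*j - 2.42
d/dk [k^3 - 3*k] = 3*k^2 - 3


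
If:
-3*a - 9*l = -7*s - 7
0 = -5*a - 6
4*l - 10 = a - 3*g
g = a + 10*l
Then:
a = -6/5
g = 208/85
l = 31/85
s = -622/595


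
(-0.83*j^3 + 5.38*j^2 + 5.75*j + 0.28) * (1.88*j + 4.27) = -1.5604*j^4 + 6.5703*j^3 + 33.7826*j^2 + 25.0789*j + 1.1956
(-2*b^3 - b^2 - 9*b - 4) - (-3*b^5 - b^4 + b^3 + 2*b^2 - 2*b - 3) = 3*b^5 + b^4 - 3*b^3 - 3*b^2 - 7*b - 1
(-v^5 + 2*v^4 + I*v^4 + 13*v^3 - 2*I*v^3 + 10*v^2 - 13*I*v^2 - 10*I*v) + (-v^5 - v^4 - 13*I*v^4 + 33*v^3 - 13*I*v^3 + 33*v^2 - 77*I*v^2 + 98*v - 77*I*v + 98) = -2*v^5 + v^4 - 12*I*v^4 + 46*v^3 - 15*I*v^3 + 43*v^2 - 90*I*v^2 + 98*v - 87*I*v + 98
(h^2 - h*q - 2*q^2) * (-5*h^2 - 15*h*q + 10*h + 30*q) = -5*h^4 - 10*h^3*q + 10*h^3 + 25*h^2*q^2 + 20*h^2*q + 30*h*q^3 - 50*h*q^2 - 60*q^3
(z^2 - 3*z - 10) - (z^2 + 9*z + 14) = -12*z - 24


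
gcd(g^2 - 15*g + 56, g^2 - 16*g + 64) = g - 8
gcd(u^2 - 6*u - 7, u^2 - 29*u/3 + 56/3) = u - 7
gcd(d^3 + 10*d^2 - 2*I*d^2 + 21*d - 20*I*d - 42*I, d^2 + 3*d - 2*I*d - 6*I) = d^2 + d*(3 - 2*I) - 6*I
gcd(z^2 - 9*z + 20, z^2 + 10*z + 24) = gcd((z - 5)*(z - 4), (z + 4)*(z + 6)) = 1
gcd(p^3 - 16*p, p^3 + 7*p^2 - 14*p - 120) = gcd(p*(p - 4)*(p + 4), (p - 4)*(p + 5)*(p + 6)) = p - 4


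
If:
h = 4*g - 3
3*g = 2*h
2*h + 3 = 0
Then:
No Solution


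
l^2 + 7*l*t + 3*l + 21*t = (l + 3)*(l + 7*t)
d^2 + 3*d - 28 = (d - 4)*(d + 7)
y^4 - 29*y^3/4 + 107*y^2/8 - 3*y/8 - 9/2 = (y - 4)*(y - 3)*(y - 3/4)*(y + 1/2)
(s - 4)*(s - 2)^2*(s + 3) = s^4 - 5*s^3 - 4*s^2 + 44*s - 48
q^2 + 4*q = q*(q + 4)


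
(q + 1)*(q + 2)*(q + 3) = q^3 + 6*q^2 + 11*q + 6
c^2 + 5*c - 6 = (c - 1)*(c + 6)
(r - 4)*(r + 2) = r^2 - 2*r - 8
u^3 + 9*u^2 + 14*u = u*(u + 2)*(u + 7)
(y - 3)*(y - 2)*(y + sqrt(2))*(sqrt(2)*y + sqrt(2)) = sqrt(2)*y^4 - 4*sqrt(2)*y^3 + 2*y^3 - 8*y^2 + sqrt(2)*y^2 + 2*y + 6*sqrt(2)*y + 12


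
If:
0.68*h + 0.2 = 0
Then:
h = -0.29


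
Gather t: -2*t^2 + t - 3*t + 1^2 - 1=-2*t^2 - 2*t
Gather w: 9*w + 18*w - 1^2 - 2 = 27*w - 3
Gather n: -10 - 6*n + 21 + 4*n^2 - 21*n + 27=4*n^2 - 27*n + 38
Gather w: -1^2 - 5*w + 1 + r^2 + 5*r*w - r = r^2 - r + w*(5*r - 5)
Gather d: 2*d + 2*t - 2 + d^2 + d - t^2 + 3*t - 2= d^2 + 3*d - t^2 + 5*t - 4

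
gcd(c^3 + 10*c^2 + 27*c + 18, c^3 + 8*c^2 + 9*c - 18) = c^2 + 9*c + 18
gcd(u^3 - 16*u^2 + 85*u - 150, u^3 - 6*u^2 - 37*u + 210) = u - 5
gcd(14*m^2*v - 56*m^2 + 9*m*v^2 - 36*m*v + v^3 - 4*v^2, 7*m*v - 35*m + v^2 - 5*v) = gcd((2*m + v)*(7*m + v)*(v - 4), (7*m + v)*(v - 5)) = 7*m + v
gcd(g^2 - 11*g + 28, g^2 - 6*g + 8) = g - 4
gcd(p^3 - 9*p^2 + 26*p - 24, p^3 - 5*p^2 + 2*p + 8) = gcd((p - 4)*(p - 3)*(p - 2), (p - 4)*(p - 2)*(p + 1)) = p^2 - 6*p + 8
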